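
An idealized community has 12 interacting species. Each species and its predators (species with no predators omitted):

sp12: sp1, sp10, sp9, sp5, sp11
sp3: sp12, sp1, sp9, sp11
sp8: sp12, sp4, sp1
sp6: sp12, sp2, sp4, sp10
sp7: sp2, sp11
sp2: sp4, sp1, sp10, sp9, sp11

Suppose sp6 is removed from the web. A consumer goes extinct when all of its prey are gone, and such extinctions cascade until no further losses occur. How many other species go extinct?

0

Remove sp6.
Every predator of it retains at least one other prey: sp12 still has sp8, sp3; sp2 still has sp7; sp4 still has sp8, sp2; sp10 still has sp12, sp2.
No consumer loses all prey, so no secondary extinctions occur.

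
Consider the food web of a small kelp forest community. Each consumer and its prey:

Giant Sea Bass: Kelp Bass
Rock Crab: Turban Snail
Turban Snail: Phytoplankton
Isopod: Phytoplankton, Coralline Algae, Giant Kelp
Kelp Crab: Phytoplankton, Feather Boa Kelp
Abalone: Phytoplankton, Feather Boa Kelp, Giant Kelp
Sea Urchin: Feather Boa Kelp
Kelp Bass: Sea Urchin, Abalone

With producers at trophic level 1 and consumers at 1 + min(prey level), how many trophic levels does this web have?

Producers (level 1): Phytoplankton, Feather Boa Kelp, Coralline Algae, Giant Kelp.
Following each consumer down to its lowest-level prey: Phytoplankton → Abalone → Kelp Bass → Giant Sea Bass (levels 1 through 4).
All prey of Giant Sea Bass (Kelp Bass 3) are at level 3 or above, so Giant Sea Bass is at level 1 + 3 = 4.
Every consumer has at least one prey at level 3 or below, so none exceeds level 4.

4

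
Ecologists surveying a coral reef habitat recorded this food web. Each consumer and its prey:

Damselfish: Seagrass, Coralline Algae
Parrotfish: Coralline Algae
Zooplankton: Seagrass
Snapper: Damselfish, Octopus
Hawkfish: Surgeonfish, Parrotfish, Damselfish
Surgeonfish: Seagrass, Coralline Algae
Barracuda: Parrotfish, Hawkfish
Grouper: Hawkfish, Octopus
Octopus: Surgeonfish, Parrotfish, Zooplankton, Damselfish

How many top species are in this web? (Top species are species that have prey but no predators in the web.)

Top species (has prey, but nothing eats it): Barracuda, Snapper, Grouper.
Count: 3.

3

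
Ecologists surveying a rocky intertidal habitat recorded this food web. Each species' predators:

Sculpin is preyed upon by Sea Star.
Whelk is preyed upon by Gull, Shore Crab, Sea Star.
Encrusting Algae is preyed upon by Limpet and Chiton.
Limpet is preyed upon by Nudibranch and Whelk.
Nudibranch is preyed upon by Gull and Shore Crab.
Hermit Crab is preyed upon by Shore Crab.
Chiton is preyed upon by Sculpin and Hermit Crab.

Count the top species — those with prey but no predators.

3

Top species (has prey, but nothing eats it): Shore Crab, Gull, Sea Star.
Count: 3.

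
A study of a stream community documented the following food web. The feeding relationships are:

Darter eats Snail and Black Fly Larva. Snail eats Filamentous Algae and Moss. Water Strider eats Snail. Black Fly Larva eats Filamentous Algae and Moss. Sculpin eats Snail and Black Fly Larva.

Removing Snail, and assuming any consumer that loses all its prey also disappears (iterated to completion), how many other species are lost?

Remove Snail.
Round 1: Water Strider (all prey gone) → extinct.
No further losses. Total secondary extinctions: 1.

1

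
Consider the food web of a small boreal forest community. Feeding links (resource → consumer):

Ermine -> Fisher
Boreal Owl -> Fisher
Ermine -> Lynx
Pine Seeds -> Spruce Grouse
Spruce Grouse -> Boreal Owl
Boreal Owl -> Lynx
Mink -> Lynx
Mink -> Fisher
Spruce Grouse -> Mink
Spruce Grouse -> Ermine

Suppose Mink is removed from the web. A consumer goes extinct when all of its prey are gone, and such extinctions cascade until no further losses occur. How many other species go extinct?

Remove Mink.
Every predator of it retains at least one other prey: Fisher still has Boreal Owl, Ermine; Lynx still has Boreal Owl, Ermine.
No consumer loses all prey, so no secondary extinctions occur.

0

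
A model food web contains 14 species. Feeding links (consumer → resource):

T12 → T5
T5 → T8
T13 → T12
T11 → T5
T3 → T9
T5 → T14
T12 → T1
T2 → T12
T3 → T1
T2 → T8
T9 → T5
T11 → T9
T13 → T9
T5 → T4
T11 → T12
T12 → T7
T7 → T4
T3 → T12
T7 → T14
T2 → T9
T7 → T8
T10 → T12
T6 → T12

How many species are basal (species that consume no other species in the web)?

Basal species (no prey listed): T8, T14, T1, T4.
Count: 4.

4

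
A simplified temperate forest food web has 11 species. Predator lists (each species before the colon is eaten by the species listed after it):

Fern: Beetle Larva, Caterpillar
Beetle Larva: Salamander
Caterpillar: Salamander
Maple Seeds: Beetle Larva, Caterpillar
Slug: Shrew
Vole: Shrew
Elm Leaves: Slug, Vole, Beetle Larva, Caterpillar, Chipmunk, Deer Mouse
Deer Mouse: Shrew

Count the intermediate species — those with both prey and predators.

5

Intermediate species (has both prey and predators): Slug, Vole, Beetle Larva, Caterpillar, Deer Mouse.
Count: 5.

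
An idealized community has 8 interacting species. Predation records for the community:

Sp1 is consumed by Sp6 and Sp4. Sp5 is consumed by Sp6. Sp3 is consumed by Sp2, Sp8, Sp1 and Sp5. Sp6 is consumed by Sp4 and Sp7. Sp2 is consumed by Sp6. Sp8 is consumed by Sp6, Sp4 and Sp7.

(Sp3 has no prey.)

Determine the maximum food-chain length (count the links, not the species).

One longest chain: Sp3 → Sp8 → Sp6 → Sp7.
It has 4 species and 3 links.

3 links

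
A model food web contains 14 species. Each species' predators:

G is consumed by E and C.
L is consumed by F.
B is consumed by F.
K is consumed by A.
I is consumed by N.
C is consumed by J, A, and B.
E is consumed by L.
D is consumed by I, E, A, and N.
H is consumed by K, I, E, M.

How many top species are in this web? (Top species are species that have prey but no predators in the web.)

Top species (has prey, but nothing eats it): M, A, J, N, F.
Count: 5.

5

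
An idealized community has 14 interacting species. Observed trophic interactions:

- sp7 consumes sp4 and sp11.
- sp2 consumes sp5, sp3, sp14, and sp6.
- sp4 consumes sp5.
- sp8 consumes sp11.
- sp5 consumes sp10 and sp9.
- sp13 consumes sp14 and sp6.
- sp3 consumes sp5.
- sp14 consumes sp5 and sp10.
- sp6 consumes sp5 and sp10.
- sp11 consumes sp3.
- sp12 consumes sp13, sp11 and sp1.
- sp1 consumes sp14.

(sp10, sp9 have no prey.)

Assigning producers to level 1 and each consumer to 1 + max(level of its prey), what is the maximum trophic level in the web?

Producers (level 1): sp10, sp9.
sp10 → sp5 → sp3 → sp11 → sp7 gives sp7 level 5.
No species has a prey at level 5, so no species reaches level 6.

5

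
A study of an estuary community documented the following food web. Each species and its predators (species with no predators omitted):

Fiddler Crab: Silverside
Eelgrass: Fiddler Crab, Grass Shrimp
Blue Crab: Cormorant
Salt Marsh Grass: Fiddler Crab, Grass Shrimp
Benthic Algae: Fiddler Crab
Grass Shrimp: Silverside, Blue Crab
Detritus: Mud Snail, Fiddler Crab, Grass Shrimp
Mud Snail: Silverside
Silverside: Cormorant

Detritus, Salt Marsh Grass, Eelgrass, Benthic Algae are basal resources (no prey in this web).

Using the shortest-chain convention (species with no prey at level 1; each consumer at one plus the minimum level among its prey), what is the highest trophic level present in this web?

4

Basal resources (level 1): Detritus, Salt Marsh Grass, Eelgrass, Benthic Algae.
Following each consumer down to its lowest-level prey: Detritus → Grass Shrimp → Blue Crab → Cormorant (levels 1 through 4).
All prey of Cormorant (Blue Crab 3, Silverside 3) are at level 3 or above, so Cormorant is at level 1 + 3 = 4.
Every consumer has at least one prey at level 3 or below, so none exceeds level 4.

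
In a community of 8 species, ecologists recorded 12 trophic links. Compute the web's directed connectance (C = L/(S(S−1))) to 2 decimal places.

C = 0.21

The web has S = 8 species and L = 12 feeding links.
C = L / (S(S−1)) = 12 / 56 = 0.2143 ≈ 0.21.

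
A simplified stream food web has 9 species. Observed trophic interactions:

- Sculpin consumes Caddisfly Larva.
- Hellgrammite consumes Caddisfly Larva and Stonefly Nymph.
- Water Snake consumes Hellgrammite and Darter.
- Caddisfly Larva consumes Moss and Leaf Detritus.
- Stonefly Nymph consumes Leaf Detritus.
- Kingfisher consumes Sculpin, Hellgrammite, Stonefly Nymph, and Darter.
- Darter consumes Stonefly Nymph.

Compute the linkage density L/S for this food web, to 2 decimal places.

There are L = 13 links among S = 9 species.
L/S = 13/9 = 1.4444 ≈ 1.44.

L/S = 1.44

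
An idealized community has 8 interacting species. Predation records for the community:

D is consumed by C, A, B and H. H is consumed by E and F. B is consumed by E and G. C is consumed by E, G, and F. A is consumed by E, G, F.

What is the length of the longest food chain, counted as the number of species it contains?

3 species

One longest chain: D → H → E.
It has 3 species and 2 links.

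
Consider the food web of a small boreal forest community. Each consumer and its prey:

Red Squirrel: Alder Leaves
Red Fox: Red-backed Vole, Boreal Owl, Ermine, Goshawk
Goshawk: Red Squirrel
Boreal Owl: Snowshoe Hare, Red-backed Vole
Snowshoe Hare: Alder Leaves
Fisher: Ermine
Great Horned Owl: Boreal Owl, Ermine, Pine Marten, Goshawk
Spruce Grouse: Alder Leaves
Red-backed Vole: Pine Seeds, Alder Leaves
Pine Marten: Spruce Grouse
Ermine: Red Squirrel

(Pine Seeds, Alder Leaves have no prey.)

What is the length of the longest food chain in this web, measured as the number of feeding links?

One longest chain: Alder Leaves → Spruce Grouse → Pine Marten → Great Horned Owl.
It has 4 species and 3 links.

3 links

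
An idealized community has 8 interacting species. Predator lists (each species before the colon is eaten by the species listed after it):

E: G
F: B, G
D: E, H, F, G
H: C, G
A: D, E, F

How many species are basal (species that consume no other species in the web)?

1

Basal species (no prey listed): A.
Count: 1.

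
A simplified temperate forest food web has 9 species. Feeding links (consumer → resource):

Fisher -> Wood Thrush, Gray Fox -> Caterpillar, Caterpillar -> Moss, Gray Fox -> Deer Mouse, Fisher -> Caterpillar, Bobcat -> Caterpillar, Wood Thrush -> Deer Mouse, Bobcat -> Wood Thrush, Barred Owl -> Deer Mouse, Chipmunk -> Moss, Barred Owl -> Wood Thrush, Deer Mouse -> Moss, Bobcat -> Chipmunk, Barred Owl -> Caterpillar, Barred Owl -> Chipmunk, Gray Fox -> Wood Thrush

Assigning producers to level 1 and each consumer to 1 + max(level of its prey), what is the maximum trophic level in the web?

Producers (level 1): Moss.
Moss → Deer Mouse → Wood Thrush → Barred Owl gives Barred Owl level 4.
No species has a prey at level 4, so no species reaches level 5.

4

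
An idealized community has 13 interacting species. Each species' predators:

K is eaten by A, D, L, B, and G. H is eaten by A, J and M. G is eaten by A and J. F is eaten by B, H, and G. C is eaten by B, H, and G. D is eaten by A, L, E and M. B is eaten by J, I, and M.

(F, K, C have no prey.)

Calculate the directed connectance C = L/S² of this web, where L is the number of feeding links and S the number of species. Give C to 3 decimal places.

C = 0.136

The web has S = 13 species and L = 23 feeding links.
C = L / S² = 23 / 169 = 0.1361 ≈ 0.136.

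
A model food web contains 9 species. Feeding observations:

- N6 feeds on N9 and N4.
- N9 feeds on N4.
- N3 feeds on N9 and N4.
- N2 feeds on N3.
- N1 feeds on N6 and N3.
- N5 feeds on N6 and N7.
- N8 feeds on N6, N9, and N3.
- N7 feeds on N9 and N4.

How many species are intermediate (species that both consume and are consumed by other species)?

4

Intermediate species (has both prey and predators): N9, N6, N3, N7.
Count: 4.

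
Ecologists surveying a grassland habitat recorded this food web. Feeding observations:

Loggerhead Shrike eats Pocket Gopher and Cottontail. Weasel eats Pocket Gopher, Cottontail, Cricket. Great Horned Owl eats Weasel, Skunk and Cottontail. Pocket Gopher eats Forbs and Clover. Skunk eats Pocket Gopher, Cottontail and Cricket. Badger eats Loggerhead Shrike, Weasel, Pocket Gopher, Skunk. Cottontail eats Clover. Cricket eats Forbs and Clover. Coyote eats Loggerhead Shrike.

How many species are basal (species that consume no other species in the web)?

2

Basal species (no prey listed): Forbs, Clover.
Count: 2.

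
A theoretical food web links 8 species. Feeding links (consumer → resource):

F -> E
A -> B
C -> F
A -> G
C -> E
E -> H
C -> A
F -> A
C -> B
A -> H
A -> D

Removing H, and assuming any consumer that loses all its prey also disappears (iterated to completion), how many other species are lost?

1

Remove H.
Round 1: E (all prey gone) → extinct.
No further losses. Total secondary extinctions: 1.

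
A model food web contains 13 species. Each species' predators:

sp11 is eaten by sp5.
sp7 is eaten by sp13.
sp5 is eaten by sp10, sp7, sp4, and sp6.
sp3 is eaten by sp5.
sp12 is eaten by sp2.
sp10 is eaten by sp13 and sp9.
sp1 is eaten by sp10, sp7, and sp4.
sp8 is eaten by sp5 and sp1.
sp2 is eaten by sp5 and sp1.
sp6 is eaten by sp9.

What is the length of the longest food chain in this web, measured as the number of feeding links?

4 links

One longest chain: sp12 → sp2 → sp5 → sp10 → sp9.
It has 5 species and 4 links.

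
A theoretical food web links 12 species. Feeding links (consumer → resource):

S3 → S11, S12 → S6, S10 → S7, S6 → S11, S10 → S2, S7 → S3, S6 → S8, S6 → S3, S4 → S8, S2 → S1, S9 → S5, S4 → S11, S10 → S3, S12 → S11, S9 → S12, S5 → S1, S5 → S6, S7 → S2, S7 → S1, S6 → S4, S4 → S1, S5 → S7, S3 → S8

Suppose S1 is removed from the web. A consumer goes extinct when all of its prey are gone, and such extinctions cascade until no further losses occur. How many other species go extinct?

Remove S1.
Round 1: S2 (all prey gone) → extinct.
No further losses. Total secondary extinctions: 1.

1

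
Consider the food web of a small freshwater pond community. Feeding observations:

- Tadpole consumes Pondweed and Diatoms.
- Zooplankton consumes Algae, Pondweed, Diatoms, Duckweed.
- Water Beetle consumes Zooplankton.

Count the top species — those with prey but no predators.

2

Top species (has prey, but nothing eats it): Tadpole, Water Beetle.
Count: 2.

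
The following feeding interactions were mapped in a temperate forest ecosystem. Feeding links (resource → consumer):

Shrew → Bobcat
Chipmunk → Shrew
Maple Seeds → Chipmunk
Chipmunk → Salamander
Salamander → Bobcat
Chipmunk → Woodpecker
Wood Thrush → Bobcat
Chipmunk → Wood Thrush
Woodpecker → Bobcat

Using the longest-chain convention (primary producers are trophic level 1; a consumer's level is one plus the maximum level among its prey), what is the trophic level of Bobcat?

Maple Seeds is a producer → level 1.
Chipmunk eats Maple Seeds → level 2.
Wood Thrush eats Chipmunk → level 3.
Bobcat eats Wood Thrush (level 3); other prey at levels: Woodpecker 3, Salamander 3, Shrew 3 → level 4.

Trophic level 4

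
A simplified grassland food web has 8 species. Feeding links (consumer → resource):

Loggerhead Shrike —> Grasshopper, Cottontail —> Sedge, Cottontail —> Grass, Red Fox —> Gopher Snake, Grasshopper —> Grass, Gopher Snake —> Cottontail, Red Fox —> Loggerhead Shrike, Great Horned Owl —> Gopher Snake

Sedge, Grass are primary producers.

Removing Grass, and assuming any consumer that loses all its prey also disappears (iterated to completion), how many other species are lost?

Remove Grass.
Round 1: Grasshopper (all prey gone) → extinct.
Round 2: Loggerhead Shrike (all prey gone) → extinct.
No further losses. Total secondary extinctions: 2.

2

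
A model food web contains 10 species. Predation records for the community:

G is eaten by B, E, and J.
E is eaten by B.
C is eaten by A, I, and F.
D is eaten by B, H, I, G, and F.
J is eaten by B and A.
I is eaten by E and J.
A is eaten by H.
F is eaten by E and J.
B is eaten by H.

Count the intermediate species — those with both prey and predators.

7

Intermediate species (has both prey and predators): G, I, F, J, E, A, B.
Count: 7.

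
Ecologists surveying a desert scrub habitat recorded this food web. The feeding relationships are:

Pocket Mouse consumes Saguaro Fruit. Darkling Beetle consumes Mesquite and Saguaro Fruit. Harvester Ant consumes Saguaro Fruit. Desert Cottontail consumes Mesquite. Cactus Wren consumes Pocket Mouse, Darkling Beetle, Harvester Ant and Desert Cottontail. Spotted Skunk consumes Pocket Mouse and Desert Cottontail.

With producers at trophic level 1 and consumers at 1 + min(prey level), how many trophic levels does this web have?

3

Producers (level 1): Mesquite, Saguaro Fruit.
Following each consumer down to its lowest-level prey: Mesquite → Desert Cottontail → Spotted Skunk (levels 1 through 3).
All prey of Spotted Skunk (Desert Cottontail 2, Pocket Mouse 2) are at level 2 or above, so Spotted Skunk is at level 1 + 2 = 3.
Every consumer has at least one prey at level 2 or below, so none exceeds level 3.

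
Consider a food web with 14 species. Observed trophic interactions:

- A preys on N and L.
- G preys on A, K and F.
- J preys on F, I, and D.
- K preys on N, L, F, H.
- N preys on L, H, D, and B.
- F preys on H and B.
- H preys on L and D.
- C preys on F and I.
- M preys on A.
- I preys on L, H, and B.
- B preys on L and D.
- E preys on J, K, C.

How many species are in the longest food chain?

5 species

One longest chain: L → H → N → A → M.
It has 5 species and 4 links.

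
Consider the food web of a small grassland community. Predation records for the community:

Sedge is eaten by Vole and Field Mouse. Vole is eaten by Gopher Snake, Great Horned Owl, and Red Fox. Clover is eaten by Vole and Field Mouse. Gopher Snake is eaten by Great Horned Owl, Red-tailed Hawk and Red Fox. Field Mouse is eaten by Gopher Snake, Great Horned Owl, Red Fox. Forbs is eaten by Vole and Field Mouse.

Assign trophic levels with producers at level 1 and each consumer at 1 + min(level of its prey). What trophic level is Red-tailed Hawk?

Forbs is a producer → level 1.
Field Mouse eats Forbs → level 2.
Gopher Snake eats Field Mouse → level 3.
Red-tailed Hawk eats Gopher Snake → level 4.
No prey of Red-tailed Hawk is below level 3, so 4 is the minimum.

Trophic level 4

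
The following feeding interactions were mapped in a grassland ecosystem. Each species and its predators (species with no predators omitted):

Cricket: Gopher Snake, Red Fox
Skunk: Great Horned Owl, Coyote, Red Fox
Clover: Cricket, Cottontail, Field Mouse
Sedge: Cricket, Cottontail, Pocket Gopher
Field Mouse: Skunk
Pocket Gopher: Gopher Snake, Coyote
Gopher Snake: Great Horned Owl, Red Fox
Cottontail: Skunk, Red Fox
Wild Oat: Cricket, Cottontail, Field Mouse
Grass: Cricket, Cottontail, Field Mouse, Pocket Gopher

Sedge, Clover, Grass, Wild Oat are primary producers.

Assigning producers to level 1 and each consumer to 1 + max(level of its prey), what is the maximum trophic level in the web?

Producers (level 1): Sedge, Clover, Grass, Wild Oat.
Sedge → Cricket → Gopher Snake → Great Horned Owl gives Great Horned Owl level 4.
No species has a prey at level 4, so no species reaches level 5.

4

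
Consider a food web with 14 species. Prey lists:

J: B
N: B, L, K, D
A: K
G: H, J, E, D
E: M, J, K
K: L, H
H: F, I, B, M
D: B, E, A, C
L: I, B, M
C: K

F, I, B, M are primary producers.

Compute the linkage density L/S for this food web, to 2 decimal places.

L/S = 1.93

There are L = 27 links among S = 14 species.
L/S = 27/14 = 1.9286 ≈ 1.93.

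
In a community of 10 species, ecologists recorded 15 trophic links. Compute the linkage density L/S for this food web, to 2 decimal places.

There are L = 15 links among S = 10 species.
L/S = 15/10 = 1.5000 ≈ 1.50.

L/S = 1.50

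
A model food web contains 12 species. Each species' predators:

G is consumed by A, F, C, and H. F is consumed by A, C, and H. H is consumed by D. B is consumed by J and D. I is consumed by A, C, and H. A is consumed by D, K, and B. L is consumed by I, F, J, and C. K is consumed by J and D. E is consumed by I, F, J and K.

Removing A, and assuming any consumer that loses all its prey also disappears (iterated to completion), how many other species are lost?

Remove A.
Round 1: B (all prey gone) → extinct.
No further losses. Total secondary extinctions: 1.

1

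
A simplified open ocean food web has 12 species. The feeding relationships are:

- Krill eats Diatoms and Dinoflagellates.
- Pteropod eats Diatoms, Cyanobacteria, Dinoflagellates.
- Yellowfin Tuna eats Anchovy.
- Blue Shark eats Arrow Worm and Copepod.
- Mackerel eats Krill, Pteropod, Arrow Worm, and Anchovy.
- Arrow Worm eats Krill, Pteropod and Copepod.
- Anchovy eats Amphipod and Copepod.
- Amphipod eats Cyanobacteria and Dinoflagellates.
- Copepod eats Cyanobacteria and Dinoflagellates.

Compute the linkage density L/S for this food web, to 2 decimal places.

L/S = 1.75

There are L = 21 links among S = 12 species.
L/S = 21/12 = 1.7500 ≈ 1.75.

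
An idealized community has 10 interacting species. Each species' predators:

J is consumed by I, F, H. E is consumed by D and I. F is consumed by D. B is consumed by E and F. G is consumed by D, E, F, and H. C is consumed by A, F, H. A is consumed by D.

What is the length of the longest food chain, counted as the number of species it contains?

One longest chain: B → E → I.
It has 3 species and 2 links.

3 species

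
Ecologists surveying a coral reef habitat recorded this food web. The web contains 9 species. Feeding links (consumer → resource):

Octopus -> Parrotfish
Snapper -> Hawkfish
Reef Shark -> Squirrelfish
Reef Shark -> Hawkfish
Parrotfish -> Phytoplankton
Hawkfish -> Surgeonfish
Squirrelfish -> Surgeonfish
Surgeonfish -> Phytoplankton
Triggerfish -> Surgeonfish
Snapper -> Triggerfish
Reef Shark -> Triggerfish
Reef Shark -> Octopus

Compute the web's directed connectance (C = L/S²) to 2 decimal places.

C = 0.15

The web has S = 9 species and L = 12 feeding links.
C = L / S² = 12 / 81 = 0.1481 ≈ 0.15.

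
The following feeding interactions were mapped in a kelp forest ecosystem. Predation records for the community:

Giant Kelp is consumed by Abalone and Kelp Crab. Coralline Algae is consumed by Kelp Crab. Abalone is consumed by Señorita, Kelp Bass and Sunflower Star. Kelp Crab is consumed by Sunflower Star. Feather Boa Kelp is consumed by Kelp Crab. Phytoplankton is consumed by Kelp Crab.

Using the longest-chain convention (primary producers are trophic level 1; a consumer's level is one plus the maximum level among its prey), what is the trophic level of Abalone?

Trophic level 2

Giant Kelp is a producer → level 1.
Abalone eats Giant Kelp → level 2.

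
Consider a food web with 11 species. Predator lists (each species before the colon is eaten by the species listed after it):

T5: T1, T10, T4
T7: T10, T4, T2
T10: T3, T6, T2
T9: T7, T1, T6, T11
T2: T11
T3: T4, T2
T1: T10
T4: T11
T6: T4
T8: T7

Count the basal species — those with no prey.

3

Basal species (no prey listed): T5, T8, T9.
Count: 3.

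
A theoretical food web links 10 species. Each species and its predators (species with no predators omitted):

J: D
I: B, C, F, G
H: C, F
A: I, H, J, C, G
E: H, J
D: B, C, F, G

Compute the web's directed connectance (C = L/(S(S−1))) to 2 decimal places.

C = 0.20

The web has S = 10 species and L = 18 feeding links.
C = L / (S(S−1)) = 18 / 90 = 0.2000 ≈ 0.20.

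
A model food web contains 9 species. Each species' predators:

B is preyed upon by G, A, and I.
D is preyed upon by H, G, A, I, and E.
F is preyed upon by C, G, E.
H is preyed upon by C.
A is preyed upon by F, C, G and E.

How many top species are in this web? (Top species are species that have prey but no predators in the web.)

Top species (has prey, but nothing eats it): I, G, E, C.
Count: 4.

4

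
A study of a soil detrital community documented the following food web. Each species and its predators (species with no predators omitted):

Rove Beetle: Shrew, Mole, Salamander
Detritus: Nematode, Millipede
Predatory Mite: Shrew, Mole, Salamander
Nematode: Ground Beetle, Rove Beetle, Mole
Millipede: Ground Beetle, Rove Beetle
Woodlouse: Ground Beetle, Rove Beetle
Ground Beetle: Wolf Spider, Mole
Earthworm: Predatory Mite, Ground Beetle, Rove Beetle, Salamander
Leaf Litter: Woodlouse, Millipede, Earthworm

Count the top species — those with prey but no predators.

4

Top species (has prey, but nothing eats it): Shrew, Wolf Spider, Mole, Salamander.
Count: 4.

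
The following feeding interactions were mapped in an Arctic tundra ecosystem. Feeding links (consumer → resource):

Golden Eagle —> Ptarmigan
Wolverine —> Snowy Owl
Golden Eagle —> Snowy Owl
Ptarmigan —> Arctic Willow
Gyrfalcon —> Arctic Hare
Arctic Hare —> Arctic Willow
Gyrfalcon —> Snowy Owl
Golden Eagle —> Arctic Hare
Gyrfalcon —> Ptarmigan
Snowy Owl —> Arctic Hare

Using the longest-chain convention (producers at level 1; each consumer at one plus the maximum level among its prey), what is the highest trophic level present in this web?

4

Producers (level 1): Arctic Willow.
Arctic Willow → Arctic Hare → Snowy Owl → Gyrfalcon gives Gyrfalcon level 4.
No species has a prey at level 4, so no species reaches level 5.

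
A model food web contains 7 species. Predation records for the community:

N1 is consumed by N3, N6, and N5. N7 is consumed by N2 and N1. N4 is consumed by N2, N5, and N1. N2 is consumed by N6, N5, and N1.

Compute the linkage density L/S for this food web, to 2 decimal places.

There are L = 11 links among S = 7 species.
L/S = 11/7 = 1.5714 ≈ 1.57.

L/S = 1.57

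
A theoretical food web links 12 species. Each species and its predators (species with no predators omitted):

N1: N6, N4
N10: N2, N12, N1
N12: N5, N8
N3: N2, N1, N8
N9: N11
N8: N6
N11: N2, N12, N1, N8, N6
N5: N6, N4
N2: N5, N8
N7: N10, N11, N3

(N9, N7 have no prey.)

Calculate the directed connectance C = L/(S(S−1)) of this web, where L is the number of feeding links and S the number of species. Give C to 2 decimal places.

C = 0.18

The web has S = 12 species and L = 24 feeding links.
C = L / (S(S−1)) = 24 / 132 = 0.1818 ≈ 0.18.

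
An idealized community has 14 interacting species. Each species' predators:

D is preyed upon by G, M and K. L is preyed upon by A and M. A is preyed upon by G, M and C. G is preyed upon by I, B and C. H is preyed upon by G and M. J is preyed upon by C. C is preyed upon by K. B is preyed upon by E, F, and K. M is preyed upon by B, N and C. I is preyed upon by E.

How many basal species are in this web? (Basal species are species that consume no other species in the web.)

Basal species (no prey listed): J, L, D, H.
Count: 4.

4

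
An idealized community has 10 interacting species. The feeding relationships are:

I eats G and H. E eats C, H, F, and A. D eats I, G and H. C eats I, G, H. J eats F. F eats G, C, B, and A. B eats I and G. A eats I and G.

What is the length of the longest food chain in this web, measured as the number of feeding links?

One longest chain: H → I → C → F → J.
It has 5 species and 4 links.

4 links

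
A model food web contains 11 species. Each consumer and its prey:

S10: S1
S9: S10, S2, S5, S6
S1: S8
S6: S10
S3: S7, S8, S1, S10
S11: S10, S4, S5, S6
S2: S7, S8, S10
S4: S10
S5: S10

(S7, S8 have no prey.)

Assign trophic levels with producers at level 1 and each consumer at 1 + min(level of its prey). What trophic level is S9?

Trophic level 3

S7 is a producer → level 1.
S2 eats S7 → level 2.
S9 eats S2 → level 3.
No prey of S9 is below level 2, so 3 is the minimum.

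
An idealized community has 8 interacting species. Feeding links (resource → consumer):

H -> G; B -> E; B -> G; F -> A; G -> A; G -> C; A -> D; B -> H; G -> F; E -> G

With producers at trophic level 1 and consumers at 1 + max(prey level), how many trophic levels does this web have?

6

Producers (level 1): B.
B → H → G → F → A → D gives D level 6.
No species has a prey at level 6, so no species reaches level 7.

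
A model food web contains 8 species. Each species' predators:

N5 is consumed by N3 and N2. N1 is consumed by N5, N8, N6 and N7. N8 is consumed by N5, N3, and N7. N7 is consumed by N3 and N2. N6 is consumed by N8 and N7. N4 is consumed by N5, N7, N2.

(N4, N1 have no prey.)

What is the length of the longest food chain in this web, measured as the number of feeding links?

One longest chain: N1 → N6 → N8 → N5 → N2.
It has 5 species and 4 links.

4 links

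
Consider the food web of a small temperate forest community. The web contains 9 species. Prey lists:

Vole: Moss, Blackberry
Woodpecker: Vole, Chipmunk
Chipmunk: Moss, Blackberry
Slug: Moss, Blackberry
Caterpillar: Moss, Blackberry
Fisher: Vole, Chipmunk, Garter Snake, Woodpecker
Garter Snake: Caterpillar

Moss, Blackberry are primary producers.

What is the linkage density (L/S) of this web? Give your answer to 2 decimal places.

L/S = 1.67

There are L = 15 links among S = 9 species.
L/S = 15/9 = 1.6667 ≈ 1.67.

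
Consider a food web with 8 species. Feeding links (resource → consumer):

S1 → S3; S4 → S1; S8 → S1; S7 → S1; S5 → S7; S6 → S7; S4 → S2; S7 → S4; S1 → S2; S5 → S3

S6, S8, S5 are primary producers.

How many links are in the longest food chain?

One longest chain: S6 → S7 → S4 → S1 → S3.
It has 5 species and 4 links.

4 links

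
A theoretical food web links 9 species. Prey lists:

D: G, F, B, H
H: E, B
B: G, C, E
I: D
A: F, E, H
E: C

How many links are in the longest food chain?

5 links

One longest chain: C → E → B → H → D → I.
It has 6 species and 5 links.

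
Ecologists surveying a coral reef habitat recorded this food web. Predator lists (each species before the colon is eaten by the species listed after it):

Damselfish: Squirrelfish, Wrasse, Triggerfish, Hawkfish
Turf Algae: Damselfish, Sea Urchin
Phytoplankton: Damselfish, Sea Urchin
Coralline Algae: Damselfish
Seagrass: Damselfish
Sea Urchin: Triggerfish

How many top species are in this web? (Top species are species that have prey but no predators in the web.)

Top species (has prey, but nothing eats it): Squirrelfish, Wrasse, Triggerfish, Hawkfish.
Count: 4.

4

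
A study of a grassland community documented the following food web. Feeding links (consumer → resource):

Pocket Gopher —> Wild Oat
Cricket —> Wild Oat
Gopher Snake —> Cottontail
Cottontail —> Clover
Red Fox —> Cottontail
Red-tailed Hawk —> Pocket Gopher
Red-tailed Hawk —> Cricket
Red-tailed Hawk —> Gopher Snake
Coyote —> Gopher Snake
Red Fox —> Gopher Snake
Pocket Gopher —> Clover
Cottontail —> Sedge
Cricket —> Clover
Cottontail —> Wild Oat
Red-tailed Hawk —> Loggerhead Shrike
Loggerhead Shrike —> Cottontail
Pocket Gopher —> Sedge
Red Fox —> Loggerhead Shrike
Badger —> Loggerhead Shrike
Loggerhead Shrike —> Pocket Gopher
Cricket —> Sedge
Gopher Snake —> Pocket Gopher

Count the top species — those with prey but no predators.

4

Top species (has prey, but nothing eats it): Red-tailed Hawk, Badger, Red Fox, Coyote.
Count: 4.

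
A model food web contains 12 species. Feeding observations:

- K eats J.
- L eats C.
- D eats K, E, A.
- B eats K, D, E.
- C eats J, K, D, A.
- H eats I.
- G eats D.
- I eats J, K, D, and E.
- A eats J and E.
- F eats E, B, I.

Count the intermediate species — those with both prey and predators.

Intermediate species (has both prey and predators): A, K, D, I, B, C.
Count: 6.

6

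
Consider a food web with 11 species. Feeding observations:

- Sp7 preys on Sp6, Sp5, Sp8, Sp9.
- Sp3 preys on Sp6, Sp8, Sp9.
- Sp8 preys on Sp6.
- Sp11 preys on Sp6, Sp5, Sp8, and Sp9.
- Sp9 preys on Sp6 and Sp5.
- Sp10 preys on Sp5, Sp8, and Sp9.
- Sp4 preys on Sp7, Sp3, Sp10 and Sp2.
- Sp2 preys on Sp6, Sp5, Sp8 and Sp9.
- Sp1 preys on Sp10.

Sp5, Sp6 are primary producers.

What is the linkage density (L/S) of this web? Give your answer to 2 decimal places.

There are L = 26 links among S = 11 species.
L/S = 26/11 = 2.3636 ≈ 2.36.

L/S = 2.36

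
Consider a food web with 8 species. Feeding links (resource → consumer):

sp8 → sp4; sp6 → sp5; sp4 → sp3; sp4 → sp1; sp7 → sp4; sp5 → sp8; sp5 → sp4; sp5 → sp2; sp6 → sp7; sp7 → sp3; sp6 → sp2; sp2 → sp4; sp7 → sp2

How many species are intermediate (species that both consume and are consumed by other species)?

Intermediate species (has both prey and predators): sp5, sp7, sp8, sp2, sp4.
Count: 5.

5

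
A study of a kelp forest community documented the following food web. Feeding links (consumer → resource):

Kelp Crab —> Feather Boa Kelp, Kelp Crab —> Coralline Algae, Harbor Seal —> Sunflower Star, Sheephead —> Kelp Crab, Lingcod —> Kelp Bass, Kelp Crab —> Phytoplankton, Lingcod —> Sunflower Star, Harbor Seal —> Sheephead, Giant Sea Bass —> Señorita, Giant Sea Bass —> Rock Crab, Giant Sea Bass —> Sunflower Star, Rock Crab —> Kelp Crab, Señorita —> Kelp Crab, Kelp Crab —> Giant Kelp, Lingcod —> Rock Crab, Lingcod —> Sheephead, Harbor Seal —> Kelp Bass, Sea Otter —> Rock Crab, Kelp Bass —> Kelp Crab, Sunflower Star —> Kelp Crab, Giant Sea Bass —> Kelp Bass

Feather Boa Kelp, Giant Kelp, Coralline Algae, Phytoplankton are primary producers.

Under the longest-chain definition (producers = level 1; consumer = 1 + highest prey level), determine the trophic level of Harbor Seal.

Trophic level 4

Feather Boa Kelp is a producer → level 1.
Kelp Crab eats Feather Boa Kelp (level 1); other prey at levels: Giant Kelp 1, Coralline Algae 1, Phytoplankton 1 → level 2.
Kelp Bass eats Kelp Crab → level 3.
Harbor Seal eats Kelp Bass (level 3); other prey at levels: Sunflower Star 3, Sheephead 3 → level 4.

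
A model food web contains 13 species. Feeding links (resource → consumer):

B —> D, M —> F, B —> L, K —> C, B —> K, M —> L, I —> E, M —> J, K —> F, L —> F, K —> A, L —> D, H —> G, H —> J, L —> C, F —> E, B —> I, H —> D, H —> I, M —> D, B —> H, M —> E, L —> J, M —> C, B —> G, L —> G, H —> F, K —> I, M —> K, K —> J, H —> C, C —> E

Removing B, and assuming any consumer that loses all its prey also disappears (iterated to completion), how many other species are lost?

Remove B.
Round 1: H (all prey gone) → extinct.
No further losses. Total secondary extinctions: 1.

1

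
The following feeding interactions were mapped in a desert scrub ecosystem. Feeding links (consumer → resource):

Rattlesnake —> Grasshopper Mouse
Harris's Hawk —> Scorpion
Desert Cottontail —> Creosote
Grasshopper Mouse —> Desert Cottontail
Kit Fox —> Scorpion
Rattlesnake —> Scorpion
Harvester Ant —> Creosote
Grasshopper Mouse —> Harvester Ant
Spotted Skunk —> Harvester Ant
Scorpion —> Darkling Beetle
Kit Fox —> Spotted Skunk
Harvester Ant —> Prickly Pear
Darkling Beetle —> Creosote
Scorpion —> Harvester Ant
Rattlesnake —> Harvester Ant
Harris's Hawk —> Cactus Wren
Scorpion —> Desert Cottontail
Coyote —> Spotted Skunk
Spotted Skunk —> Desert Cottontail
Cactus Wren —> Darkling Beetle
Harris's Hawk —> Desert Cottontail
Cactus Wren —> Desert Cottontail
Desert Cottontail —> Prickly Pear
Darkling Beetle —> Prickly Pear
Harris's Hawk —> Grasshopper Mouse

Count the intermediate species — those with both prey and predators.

7

Intermediate species (has both prey and predators): Desert Cottontail, Harvester Ant, Darkling Beetle, Grasshopper Mouse, Spotted Skunk, Cactus Wren, Scorpion.
Count: 7.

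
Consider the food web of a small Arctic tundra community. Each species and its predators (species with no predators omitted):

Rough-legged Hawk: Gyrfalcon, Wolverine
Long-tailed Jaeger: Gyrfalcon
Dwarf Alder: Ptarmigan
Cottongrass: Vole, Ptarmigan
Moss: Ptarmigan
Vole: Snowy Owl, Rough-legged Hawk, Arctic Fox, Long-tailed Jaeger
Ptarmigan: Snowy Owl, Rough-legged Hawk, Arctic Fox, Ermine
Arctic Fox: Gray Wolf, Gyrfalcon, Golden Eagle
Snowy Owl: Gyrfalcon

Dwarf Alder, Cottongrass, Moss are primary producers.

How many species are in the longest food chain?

One longest chain: Cottongrass → Vole → Arctic Fox → Gray Wolf.
It has 4 species and 3 links.

4 species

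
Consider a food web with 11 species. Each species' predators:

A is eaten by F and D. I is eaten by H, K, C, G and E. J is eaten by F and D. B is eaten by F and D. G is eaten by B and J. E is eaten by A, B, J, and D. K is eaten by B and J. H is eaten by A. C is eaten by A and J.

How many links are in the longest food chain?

3 links

One longest chain: I → E → B → F.
It has 4 species and 3 links.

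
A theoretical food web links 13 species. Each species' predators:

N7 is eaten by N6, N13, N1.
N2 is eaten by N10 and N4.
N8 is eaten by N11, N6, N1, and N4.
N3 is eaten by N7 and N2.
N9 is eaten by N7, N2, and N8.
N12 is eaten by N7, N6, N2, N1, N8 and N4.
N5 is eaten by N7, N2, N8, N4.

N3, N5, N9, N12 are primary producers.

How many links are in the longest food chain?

One longest chain: N3 → N7 → N1.
It has 3 species and 2 links.

2 links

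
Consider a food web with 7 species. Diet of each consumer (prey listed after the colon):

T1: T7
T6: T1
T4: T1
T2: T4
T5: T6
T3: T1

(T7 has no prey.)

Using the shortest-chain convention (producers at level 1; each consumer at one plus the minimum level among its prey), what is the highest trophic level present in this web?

4

Producers (level 1): T7.
Following each consumer down to its lowest-level prey: T7 → T1 → T6 → T5 (levels 1 through 4).
All prey of T5 (T6 3) are at level 3 or above, so T5 is at level 1 + 3 = 4.
Every consumer has at least one prey at level 3 or below, so none exceeds level 4.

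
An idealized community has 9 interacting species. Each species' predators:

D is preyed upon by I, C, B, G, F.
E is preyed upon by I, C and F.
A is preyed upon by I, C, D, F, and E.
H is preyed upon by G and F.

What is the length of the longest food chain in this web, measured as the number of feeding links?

One longest chain: A → E → I.
It has 3 species and 2 links.

2 links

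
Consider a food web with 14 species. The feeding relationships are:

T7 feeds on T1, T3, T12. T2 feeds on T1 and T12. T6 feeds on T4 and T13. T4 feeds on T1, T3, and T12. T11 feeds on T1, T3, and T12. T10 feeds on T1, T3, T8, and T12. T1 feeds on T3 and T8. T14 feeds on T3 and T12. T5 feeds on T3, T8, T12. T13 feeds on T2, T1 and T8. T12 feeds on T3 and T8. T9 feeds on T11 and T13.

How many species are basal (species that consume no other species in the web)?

2

Basal species (no prey listed): T3, T8.
Count: 2.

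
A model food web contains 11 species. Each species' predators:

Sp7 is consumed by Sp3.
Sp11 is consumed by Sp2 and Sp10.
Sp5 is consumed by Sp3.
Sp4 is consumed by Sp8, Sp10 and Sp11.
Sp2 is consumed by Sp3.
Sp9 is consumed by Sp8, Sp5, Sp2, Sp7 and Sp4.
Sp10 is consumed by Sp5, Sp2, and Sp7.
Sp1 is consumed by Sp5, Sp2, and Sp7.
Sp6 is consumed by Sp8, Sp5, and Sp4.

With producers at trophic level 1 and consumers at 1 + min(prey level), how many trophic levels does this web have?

3

Producers (level 1): Sp9, Sp1, Sp6.
Following each consumer down to its lowest-level prey: Sp9 → Sp2 → Sp3 (levels 1 through 3).
All prey of Sp3 (Sp2 2, Sp5 2, Sp7 2) are at level 2 or above, so Sp3 is at level 1 + 2 = 3.
Every consumer has at least one prey at level 2 or below, so none exceeds level 3.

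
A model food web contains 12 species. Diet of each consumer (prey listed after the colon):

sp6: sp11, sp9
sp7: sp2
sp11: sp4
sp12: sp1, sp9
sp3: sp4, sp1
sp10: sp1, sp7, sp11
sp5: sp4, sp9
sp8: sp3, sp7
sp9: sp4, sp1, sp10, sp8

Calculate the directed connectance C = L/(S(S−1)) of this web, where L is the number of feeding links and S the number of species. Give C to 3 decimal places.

C = 0.144

The web has S = 12 species and L = 19 feeding links.
C = L / (S(S−1)) = 19 / 132 = 0.1439 ≈ 0.144.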